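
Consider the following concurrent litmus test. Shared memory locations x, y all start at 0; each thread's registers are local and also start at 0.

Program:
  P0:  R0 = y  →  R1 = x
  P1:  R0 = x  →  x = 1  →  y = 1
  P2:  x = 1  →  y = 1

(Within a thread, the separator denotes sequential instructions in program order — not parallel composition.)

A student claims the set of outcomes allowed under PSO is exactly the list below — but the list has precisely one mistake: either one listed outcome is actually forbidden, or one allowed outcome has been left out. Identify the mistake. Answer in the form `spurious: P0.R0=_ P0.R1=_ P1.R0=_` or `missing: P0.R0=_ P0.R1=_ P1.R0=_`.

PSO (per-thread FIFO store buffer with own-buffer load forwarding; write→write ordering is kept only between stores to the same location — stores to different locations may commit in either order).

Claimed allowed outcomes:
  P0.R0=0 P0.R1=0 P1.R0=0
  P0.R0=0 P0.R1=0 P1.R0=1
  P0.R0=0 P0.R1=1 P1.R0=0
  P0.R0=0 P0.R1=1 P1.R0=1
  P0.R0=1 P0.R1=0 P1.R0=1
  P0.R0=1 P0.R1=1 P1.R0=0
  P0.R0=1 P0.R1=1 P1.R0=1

outcome vector order: (P0.R0,P0.R1,P1.R0)
PSO: 8 outcomes — {(0,0,0), (0,0,1), (0,1,0), (0,1,1), (1,0,0), (1,0,1), (1,1,0), (1,1,1)}
PSO∖claimed = {(1,0,0)}

missing: P0.R0=1 P0.R1=0 P1.R0=0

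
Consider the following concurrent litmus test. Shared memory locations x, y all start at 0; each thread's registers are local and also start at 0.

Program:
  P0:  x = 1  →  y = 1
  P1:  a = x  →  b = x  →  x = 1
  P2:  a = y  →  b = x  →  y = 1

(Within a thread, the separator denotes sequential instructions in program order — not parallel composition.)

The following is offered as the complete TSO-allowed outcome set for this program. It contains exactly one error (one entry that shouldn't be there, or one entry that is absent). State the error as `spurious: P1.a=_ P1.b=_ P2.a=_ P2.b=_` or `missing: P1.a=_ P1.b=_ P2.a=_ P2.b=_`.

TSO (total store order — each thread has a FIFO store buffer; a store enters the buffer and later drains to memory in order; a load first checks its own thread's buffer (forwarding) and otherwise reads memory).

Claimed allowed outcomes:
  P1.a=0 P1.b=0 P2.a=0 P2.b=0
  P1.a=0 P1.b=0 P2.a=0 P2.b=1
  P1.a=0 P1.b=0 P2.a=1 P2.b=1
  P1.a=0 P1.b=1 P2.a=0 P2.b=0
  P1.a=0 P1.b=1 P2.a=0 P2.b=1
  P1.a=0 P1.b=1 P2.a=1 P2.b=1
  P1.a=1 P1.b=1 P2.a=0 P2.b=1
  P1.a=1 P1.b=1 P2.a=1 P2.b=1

missing: P1.a=1 P1.b=1 P2.a=0 P2.b=0

outcome vector order: (P1.a,P1.b,P2.a,P2.b)
under TSO → (0,0,0,0) (0,0,0,1) (0,0,1,1) (0,1,0,0) (0,1,0,1) (0,1,1,1) (1,1,0,0) (1,1,0,1) (1,1,1,1)
TSO∖claimed = {(1,1,0,0)}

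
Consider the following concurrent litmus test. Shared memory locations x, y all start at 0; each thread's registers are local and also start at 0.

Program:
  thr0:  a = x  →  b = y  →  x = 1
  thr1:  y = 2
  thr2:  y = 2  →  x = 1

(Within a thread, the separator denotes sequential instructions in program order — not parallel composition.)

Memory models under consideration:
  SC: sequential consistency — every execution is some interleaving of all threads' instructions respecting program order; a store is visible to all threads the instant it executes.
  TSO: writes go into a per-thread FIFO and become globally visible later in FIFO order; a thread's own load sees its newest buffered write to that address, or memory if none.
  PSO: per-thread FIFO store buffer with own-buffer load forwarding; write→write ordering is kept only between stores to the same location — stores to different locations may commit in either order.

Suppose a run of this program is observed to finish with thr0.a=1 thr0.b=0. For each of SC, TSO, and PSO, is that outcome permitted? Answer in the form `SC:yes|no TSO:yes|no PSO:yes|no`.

SC:no TSO:no PSO:yes

outcome vector order: (thr0.a,thr0.b)
SC (3): <0 0>, <0 2>, <1 2>
TSO (3): <0 0>, <0 2>, <1 2>
PSO (4): <0 0>, <0 2>, <1 0>, <1 2>
target <1 0> ∈ {PSO}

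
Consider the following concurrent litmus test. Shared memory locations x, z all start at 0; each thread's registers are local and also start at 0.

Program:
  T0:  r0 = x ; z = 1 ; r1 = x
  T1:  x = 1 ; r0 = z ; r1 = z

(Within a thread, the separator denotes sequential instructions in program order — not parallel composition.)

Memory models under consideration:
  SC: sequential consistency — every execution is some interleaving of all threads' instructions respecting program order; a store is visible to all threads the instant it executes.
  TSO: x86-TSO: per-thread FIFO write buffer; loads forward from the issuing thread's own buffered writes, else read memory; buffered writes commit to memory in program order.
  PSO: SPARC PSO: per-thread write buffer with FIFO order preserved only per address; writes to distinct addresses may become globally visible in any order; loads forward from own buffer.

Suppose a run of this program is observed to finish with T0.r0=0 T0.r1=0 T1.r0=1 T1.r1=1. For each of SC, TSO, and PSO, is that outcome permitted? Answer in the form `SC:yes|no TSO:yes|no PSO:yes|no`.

outcome vector order: (T0.r0,T0.r1,T1.r0,T1.r1)
SC (7): 0011; 0100; 0101; 0111; 1100; 1101; 1111
TSO (9): 0000; 0001; 0011; 0100; 0101; 0111; 1100; 1101; 1111
PSO (9): 0000; 0001; 0011; 0100; 0101; 0111; 1100; 1101; 1111
target 0011 ∈ {SC,TSO,PSO}

SC:yes TSO:yes PSO:yes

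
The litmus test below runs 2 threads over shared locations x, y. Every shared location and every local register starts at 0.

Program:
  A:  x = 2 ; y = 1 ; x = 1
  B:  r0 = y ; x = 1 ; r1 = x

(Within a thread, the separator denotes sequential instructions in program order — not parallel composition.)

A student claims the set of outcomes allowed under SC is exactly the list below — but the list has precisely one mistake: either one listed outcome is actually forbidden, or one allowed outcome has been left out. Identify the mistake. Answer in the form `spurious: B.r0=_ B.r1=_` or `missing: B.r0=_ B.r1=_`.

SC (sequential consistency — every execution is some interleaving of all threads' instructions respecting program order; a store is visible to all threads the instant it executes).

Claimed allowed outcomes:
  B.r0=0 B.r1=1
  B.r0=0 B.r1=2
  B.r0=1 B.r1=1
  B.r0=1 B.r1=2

spurious: B.r0=1 B.r1=2

outcome vector order: (B.r0,B.r1)
under SC → 01; 02; 11
claimed∖SC = {12}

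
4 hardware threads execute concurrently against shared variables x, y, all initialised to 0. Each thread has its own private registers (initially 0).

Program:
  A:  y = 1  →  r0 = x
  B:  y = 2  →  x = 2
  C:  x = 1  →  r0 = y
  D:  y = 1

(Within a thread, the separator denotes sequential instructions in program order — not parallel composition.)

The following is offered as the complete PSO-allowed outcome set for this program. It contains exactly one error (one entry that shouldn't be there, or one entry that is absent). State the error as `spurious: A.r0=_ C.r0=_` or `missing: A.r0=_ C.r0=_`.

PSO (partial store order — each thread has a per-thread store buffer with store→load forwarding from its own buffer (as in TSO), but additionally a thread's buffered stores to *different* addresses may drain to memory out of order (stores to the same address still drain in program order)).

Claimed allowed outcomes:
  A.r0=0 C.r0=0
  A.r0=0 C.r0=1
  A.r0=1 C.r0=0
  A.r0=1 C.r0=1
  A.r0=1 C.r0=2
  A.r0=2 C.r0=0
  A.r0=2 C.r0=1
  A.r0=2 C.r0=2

missing: A.r0=0 C.r0=2

outcome vector order: (A.r0,C.r0)
PSO (9): <0 0> <0 1> <0 2> <1 0> <1 1> <1 2> <2 0> <2 1> <2 2>
PSO∖claimed = {<0 2>}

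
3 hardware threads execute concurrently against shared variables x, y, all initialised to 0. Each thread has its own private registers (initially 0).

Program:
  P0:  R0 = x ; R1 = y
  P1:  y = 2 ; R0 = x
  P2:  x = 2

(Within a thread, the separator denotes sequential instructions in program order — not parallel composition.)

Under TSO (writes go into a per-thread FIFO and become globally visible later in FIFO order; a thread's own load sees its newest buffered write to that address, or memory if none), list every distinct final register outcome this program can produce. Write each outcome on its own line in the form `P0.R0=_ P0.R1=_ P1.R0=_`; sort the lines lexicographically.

P0.R0=0 P0.R1=0 P1.R0=0
P0.R0=0 P0.R1=0 P1.R0=2
P0.R0=0 P0.R1=2 P1.R0=0
P0.R0=0 P0.R1=2 P1.R0=2
P0.R0=2 P0.R1=0 P1.R0=0
P0.R0=2 P0.R1=0 P1.R0=2
P0.R0=2 P0.R1=2 P1.R0=0
P0.R0=2 P0.R1=2 P1.R0=2

outcome vector order: (P0.R0,P0.R1,P1.R0)
|TSO outcomes| = 8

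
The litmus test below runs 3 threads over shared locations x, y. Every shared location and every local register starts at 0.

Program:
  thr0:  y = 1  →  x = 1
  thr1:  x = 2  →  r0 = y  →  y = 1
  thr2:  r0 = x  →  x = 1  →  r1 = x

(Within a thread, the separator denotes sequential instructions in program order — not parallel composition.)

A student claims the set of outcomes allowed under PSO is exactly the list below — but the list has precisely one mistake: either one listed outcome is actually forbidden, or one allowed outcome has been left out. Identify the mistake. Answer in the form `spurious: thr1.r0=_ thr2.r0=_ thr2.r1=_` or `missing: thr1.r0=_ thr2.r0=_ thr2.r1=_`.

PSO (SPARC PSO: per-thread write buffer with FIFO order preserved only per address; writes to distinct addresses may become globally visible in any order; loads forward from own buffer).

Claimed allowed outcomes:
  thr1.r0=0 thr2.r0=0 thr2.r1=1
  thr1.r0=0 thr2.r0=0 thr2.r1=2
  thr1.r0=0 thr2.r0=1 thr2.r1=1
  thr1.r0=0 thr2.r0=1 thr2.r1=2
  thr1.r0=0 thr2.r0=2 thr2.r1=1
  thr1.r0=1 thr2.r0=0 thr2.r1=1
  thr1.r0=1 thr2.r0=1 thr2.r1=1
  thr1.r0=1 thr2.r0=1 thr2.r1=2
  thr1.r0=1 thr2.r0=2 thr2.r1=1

missing: thr1.r0=1 thr2.r0=0 thr2.r1=2

outcome vector order: (thr1.r0,thr2.r0,thr2.r1)
PSO (10): 0/0/1, 0/0/2, 0/1/1, 0/1/2, 0/2/1, 1/0/1, 1/0/2, 1/1/1, 1/1/2, 1/2/1
PSO∖claimed = {1/0/2}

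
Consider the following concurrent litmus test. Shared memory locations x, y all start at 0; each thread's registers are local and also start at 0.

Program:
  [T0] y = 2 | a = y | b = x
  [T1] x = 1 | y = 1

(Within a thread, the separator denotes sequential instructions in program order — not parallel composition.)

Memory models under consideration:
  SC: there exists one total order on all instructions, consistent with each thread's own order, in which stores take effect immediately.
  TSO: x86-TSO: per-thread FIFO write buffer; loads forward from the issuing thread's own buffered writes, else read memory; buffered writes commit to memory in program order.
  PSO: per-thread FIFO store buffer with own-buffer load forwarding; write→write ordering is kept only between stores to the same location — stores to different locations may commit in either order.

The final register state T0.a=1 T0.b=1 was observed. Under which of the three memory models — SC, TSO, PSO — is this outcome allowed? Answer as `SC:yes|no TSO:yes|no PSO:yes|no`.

outcome vector order: (T0.a,T0.b)
under SC → 1/1 2/0 2/1
under TSO → 1/1 2/0 2/1
under PSO → 1/0 1/1 2/0 2/1
target 1/1 ∈ {SC,TSO,PSO}

SC:yes TSO:yes PSO:yes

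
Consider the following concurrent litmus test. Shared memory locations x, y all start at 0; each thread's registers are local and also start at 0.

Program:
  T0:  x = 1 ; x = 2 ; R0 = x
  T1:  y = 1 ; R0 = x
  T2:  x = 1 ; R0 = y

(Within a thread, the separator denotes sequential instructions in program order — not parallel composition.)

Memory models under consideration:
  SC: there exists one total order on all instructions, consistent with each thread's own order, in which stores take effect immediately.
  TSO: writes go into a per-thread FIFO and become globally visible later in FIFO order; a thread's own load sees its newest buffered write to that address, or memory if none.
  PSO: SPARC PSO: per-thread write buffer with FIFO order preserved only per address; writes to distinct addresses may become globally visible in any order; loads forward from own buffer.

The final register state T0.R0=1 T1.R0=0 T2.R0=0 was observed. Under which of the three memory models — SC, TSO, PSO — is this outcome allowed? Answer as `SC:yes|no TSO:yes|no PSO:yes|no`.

outcome vector order: (T0.R0,T1.R0,T2.R0)
[SC] allowed = {(1,0,1) (1,1,0) (1,1,1) (1,2,1) (2,0,1) (2,1,0) (2,1,1) (2,2,0) (2,2,1)}
[TSO] allowed = {(1,0,0) (1,0,1) (1,1,0) (1,1,1) (1,2,0) (1,2,1) (2,0,0) (2,0,1) (2,1,0) (2,1,1) (2,2,0) (2,2,1)}
[PSO] allowed = {(1,0,0) (1,0,1) (1,1,0) (1,1,1) (1,2,0) (1,2,1) (2,0,0) (2,0,1) (2,1,0) (2,1,1) (2,2,0) (2,2,1)}
target (1,0,0) ∈ {TSO,PSO}

SC:no TSO:yes PSO:yes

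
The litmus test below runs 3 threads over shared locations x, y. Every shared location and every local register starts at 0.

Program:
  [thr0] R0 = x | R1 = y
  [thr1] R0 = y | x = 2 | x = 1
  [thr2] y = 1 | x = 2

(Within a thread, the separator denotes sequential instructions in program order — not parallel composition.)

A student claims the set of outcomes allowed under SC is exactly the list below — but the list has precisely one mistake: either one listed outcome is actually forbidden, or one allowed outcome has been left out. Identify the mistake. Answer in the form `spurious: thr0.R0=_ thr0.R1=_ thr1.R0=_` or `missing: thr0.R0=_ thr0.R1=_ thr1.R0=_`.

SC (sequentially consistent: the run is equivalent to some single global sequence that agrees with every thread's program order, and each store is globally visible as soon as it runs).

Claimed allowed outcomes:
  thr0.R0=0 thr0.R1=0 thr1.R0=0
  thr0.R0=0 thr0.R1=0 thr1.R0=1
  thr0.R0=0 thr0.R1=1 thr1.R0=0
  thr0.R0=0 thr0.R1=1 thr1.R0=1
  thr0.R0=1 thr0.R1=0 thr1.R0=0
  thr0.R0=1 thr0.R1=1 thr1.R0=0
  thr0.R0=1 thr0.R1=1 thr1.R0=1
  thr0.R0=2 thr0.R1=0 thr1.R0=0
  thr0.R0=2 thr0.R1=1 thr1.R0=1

outcome vector order: (thr0.R0,thr0.R1,thr1.R0)
[SC] allowed = {(0,0,0) (0,0,1) (0,1,0) (0,1,1) (1,0,0) (1,1,0) (1,1,1) (2,0,0) (2,1,0) (2,1,1)}
SC∖claimed = {(2,1,0)}

missing: thr0.R0=2 thr0.R1=1 thr1.R0=0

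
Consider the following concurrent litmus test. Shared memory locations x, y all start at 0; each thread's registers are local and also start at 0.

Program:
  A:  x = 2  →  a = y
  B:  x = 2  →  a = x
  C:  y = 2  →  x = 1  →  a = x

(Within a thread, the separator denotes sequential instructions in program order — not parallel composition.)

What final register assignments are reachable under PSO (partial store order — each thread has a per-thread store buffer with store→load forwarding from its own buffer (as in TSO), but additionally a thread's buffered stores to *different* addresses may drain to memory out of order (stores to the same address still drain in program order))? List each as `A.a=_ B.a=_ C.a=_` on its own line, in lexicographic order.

outcome vector order: (A.a,B.a,C.a)
|PSO outcomes| = 8

A.a=0 B.a=1 C.a=1
A.a=0 B.a=1 C.a=2
A.a=0 B.a=2 C.a=1
A.a=0 B.a=2 C.a=2
A.a=2 B.a=1 C.a=1
A.a=2 B.a=1 C.a=2
A.a=2 B.a=2 C.a=1
A.a=2 B.a=2 C.a=2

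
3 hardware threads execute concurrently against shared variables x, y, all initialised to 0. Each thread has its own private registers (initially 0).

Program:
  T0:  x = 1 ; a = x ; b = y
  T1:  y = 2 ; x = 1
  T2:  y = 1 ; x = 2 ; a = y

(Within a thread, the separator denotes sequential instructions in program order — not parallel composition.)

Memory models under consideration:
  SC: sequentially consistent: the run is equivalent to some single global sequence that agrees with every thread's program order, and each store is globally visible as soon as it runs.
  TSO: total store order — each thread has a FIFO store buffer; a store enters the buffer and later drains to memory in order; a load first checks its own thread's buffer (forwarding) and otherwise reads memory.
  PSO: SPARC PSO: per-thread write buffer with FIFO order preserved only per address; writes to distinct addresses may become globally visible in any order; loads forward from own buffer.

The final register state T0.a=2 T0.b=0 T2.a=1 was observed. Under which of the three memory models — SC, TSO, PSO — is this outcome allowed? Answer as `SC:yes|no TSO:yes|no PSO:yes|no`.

outcome vector order: (T0.a,T0.b,T2.a)
under SC → <1 0 1> <1 0 2> <1 1 1> <1 1 2> <1 2 1> <1 2 2> <2 1 1> <2 1 2> <2 2 1> <2 2 2>
under TSO → <1 0 1> <1 0 2> <1 1 1> <1 1 2> <1 2 1> <1 2 2> <2 1 1> <2 1 2> <2 2 1> <2 2 2>
under PSO → <1 0 1> <1 0 2> <1 1 1> <1 1 2> <1 2 1> <1 2 2> <2 0 1> <2 0 2> <2 1 1> <2 1 2> <2 2 1> <2 2 2>
target <2 0 1> ∈ {PSO}

SC:no TSO:no PSO:yes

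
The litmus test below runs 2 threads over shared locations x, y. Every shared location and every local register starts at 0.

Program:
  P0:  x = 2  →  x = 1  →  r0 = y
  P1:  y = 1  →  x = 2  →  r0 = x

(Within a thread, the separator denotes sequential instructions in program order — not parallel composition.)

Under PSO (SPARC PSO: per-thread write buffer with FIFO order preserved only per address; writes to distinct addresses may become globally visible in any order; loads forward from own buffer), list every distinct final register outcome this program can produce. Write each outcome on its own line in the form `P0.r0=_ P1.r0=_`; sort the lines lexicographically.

outcome vector order: (P0.r0,P1.r0)
|PSO outcomes| = 4

P0.r0=0 P1.r0=1
P0.r0=0 P1.r0=2
P0.r0=1 P1.r0=1
P0.r0=1 P1.r0=2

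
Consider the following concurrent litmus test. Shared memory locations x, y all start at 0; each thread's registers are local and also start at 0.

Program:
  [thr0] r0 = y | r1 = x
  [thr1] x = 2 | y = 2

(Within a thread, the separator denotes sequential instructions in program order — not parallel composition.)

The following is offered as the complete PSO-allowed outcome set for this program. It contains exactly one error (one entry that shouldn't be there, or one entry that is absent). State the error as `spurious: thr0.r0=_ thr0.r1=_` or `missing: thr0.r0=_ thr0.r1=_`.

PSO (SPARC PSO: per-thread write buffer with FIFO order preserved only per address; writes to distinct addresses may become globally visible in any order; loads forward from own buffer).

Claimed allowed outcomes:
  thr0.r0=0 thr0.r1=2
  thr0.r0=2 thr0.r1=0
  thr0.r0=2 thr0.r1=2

outcome vector order: (thr0.r0,thr0.r1)
PSO (4): (0,0); (0,2); (2,0); (2,2)
PSO∖claimed = {(0,0)}

missing: thr0.r0=0 thr0.r1=0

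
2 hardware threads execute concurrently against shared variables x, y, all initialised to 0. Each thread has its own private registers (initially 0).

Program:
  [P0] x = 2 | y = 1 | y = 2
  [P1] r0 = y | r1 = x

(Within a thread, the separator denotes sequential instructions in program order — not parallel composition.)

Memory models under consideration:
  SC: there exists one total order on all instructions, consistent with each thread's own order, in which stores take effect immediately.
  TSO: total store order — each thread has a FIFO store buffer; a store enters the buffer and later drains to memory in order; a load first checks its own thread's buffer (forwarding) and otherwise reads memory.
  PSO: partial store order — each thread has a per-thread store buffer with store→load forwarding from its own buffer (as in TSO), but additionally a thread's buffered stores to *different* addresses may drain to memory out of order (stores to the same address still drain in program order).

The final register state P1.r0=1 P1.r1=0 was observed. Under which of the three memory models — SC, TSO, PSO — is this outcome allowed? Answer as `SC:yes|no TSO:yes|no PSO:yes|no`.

SC:no TSO:no PSO:yes

outcome vector order: (P1.r0,P1.r1)
[SC] allowed = {0/0, 0/2, 1/2, 2/2}
[TSO] allowed = {0/0, 0/2, 1/2, 2/2}
[PSO] allowed = {0/0, 0/2, 1/0, 1/2, 2/0, 2/2}
target 1/0 ∈ {PSO}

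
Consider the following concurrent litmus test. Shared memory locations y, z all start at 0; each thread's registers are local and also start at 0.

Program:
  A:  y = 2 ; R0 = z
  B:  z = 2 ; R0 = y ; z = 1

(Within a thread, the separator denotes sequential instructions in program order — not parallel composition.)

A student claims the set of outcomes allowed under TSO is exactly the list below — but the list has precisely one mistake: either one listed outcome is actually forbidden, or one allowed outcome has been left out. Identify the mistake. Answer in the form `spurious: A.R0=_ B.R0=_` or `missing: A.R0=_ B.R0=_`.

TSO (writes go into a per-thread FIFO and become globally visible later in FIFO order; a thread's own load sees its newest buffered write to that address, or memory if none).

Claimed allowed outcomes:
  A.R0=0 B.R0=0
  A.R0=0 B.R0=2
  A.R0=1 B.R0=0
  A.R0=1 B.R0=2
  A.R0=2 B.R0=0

outcome vector order: (A.R0,B.R0)
under TSO → (0,0) (0,2) (1,0) (1,2) (2,0) (2,2)
TSO∖claimed = {(2,2)}

missing: A.R0=2 B.R0=2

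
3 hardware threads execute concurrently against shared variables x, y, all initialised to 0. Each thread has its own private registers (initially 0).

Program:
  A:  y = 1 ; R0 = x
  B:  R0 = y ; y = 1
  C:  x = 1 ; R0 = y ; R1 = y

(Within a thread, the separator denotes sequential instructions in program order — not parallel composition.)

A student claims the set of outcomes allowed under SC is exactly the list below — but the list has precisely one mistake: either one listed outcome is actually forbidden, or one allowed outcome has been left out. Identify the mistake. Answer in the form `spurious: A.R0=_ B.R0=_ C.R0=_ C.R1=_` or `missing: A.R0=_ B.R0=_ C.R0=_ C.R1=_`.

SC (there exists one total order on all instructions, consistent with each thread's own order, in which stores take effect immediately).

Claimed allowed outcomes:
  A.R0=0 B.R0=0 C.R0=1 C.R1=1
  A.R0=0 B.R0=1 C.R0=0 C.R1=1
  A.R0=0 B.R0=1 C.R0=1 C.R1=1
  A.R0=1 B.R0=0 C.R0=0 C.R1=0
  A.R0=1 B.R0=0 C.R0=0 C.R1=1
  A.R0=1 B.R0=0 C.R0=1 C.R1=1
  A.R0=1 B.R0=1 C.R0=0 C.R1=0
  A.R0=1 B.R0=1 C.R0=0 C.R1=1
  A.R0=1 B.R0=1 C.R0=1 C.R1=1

outcome vector order: (A.R0,B.R0,C.R0,C.R1)
SC (8): 0011; 0111; 1000; 1001; 1011; 1100; 1101; 1111
claimed∖SC = {0101}

spurious: A.R0=0 B.R0=1 C.R0=0 C.R1=1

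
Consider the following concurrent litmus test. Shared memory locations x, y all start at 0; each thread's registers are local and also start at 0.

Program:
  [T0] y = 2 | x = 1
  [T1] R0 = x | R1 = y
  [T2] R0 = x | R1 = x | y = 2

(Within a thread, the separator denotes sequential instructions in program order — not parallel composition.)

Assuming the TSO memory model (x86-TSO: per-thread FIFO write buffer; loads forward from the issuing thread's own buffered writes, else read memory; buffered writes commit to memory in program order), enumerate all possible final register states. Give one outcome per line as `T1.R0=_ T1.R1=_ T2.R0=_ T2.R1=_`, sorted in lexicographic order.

T1.R0=0 T1.R1=0 T2.R0=0 T2.R1=0
T1.R0=0 T1.R1=0 T2.R0=0 T2.R1=1
T1.R0=0 T1.R1=0 T2.R0=1 T2.R1=1
T1.R0=0 T1.R1=2 T2.R0=0 T2.R1=0
T1.R0=0 T1.R1=2 T2.R0=0 T2.R1=1
T1.R0=0 T1.R1=2 T2.R0=1 T2.R1=1
T1.R0=1 T1.R1=2 T2.R0=0 T2.R1=0
T1.R0=1 T1.R1=2 T2.R0=0 T2.R1=1
T1.R0=1 T1.R1=2 T2.R0=1 T2.R1=1

outcome vector order: (T1.R0,T1.R1,T2.R0,T2.R1)
|TSO outcomes| = 9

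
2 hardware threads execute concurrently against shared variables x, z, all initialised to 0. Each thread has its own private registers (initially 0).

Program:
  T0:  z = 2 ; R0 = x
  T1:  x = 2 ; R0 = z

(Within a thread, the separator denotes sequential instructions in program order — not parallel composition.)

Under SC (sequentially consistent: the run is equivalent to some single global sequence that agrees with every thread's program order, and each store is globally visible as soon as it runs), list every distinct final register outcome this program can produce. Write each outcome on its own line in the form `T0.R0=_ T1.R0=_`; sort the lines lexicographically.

outcome vector order: (T0.R0,T1.R0)
|SC outcomes| = 3

T0.R0=0 T1.R0=2
T0.R0=2 T1.R0=0
T0.R0=2 T1.R0=2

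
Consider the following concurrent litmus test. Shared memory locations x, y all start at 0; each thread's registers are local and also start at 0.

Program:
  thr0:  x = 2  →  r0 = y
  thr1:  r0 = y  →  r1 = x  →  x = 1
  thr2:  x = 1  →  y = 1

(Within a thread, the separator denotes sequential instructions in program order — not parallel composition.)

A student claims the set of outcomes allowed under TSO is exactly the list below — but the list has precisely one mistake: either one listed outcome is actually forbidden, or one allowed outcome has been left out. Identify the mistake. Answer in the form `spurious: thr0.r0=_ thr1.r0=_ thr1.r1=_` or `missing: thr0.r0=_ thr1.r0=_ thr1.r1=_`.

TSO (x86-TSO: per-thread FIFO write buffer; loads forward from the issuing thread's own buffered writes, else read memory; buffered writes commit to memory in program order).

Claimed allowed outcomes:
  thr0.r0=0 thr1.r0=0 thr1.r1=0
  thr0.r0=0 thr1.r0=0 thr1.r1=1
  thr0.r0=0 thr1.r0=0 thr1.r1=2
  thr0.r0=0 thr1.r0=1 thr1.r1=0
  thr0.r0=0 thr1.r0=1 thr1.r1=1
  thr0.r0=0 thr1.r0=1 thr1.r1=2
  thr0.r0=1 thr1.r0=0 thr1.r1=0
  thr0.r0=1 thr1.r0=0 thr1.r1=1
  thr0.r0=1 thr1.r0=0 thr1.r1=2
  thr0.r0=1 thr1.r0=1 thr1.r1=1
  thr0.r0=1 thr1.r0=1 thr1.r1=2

spurious: thr0.r0=0 thr1.r0=1 thr1.r1=0

outcome vector order: (thr0.r0,thr1.r0,thr1.r1)
TSO (10): (0,0,0); (0,0,1); (0,0,2); (0,1,1); (0,1,2); (1,0,0); (1,0,1); (1,0,2); (1,1,1); (1,1,2)
claimed∖TSO = {(0,1,0)}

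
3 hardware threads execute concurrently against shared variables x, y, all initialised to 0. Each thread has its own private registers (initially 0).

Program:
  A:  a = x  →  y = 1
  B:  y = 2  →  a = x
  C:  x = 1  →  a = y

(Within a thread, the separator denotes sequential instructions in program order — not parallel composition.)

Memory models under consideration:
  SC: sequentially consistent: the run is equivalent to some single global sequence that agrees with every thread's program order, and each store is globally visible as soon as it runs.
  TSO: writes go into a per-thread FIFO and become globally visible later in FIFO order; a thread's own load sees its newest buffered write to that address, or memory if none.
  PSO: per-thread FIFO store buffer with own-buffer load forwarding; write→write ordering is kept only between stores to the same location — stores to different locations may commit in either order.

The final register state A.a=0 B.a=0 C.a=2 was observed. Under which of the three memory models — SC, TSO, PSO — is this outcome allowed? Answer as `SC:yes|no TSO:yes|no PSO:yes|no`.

outcome vector order: (A.a,B.a,C.a)
[SC] allowed = {<0 0 1>; <0 0 2>; <0 1 0>; <0 1 1>; <0 1 2>; <1 0 1>; <1 0 2>; <1 1 0>; <1 1 1>; <1 1 2>}
[TSO] allowed = {<0 0 0>; <0 0 1>; <0 0 2>; <0 1 0>; <0 1 1>; <0 1 2>; <1 0 0>; <1 0 1>; <1 0 2>; <1 1 0>; <1 1 1>; <1 1 2>}
[PSO] allowed = {<0 0 0>; <0 0 1>; <0 0 2>; <0 1 0>; <0 1 1>; <0 1 2>; <1 0 0>; <1 0 1>; <1 0 2>; <1 1 0>; <1 1 1>; <1 1 2>}
target <0 0 2> ∈ {SC,TSO,PSO}

SC:yes TSO:yes PSO:yes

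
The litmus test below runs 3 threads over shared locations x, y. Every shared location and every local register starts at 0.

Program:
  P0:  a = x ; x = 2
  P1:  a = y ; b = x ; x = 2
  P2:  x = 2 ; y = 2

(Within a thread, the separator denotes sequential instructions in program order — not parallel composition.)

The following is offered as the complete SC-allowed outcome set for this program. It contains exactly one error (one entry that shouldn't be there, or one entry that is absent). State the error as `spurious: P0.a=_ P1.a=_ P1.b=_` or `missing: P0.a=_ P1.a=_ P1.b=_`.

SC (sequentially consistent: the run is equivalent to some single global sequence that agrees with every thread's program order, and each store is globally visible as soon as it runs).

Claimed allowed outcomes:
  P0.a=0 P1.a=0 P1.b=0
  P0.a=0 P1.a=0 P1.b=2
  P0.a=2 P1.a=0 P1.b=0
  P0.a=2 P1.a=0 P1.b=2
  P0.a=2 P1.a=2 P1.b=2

outcome vector order: (P0.a,P1.a,P1.b)
[SC] allowed = {(0,0,0); (0,0,2); (0,2,2); (2,0,0); (2,0,2); (2,2,2)}
SC∖claimed = {(0,2,2)}

missing: P0.a=0 P1.a=2 P1.b=2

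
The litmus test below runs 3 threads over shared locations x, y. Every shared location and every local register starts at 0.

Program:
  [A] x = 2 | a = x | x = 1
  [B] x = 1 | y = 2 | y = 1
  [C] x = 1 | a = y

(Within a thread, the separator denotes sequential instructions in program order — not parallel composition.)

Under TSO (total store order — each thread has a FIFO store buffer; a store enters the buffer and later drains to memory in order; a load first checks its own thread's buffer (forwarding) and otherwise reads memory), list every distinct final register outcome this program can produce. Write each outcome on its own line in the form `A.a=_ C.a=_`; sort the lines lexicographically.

A.a=1 C.a=0
A.a=1 C.a=1
A.a=1 C.a=2
A.a=2 C.a=0
A.a=2 C.a=1
A.a=2 C.a=2

outcome vector order: (A.a,C.a)
|TSO outcomes| = 6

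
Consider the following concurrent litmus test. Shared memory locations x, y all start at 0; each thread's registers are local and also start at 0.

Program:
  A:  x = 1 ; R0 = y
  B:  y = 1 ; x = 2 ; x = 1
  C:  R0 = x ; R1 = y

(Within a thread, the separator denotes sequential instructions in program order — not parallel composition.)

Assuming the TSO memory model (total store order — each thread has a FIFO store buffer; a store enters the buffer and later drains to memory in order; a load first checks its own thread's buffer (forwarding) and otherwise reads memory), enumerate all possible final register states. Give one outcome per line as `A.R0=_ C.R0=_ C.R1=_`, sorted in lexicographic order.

A.R0=0 C.R0=0 C.R1=0
A.R0=0 C.R0=0 C.R1=1
A.R0=0 C.R0=1 C.R1=0
A.R0=0 C.R0=1 C.R1=1
A.R0=0 C.R0=2 C.R1=1
A.R0=1 C.R0=0 C.R1=0
A.R0=1 C.R0=0 C.R1=1
A.R0=1 C.R0=1 C.R1=0
A.R0=1 C.R0=1 C.R1=1
A.R0=1 C.R0=2 C.R1=1

outcome vector order: (A.R0,C.R0,C.R1)
|TSO outcomes| = 10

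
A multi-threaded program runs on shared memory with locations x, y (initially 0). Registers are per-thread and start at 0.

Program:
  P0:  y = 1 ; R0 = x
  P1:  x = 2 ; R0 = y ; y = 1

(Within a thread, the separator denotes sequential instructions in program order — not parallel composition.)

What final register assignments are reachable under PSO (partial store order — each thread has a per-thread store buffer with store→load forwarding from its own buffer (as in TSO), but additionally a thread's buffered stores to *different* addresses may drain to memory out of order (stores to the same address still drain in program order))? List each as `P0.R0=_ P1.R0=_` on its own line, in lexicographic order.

outcome vector order: (P0.R0,P1.R0)
|PSO outcomes| = 4

P0.R0=0 P1.R0=0
P0.R0=0 P1.R0=1
P0.R0=2 P1.R0=0
P0.R0=2 P1.R0=1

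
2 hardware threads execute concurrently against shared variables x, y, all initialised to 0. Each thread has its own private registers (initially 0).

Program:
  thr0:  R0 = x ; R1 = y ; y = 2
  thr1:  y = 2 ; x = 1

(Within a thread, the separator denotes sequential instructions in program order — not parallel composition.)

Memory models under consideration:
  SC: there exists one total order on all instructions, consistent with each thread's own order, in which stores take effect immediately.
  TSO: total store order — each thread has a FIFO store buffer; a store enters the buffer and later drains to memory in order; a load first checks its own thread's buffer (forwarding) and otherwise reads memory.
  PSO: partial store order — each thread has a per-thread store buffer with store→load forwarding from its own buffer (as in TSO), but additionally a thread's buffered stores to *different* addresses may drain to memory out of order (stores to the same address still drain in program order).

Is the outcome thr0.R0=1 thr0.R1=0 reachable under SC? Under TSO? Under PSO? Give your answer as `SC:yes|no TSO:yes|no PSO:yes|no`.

outcome vector order: (thr0.R0,thr0.R1)
under SC → 00, 02, 12
under TSO → 00, 02, 12
under PSO → 00, 02, 10, 12
target 10 ∈ {PSO}

SC:no TSO:no PSO:yes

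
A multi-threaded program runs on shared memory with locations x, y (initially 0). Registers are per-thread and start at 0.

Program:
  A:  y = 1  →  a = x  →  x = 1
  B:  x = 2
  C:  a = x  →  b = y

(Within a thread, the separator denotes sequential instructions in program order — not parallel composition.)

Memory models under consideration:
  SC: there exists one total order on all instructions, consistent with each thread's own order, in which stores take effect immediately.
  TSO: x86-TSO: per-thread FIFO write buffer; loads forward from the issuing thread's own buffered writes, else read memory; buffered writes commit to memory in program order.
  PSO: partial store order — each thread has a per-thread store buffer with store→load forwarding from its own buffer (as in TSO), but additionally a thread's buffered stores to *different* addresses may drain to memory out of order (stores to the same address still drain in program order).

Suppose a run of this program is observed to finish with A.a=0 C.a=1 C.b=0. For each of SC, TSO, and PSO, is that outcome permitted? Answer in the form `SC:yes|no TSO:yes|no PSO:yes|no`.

outcome vector order: (A.a,C.a,C.b)
under SC → 000, 001, 011, 021, 200, 201, 211, 220, 221
under TSO → 000, 001, 011, 020, 021, 200, 201, 211, 220, 221
under PSO → 000, 001, 010, 011, 020, 021, 200, 201, 210, 211, 220, 221
target 010 ∈ {PSO}

SC:no TSO:no PSO:yes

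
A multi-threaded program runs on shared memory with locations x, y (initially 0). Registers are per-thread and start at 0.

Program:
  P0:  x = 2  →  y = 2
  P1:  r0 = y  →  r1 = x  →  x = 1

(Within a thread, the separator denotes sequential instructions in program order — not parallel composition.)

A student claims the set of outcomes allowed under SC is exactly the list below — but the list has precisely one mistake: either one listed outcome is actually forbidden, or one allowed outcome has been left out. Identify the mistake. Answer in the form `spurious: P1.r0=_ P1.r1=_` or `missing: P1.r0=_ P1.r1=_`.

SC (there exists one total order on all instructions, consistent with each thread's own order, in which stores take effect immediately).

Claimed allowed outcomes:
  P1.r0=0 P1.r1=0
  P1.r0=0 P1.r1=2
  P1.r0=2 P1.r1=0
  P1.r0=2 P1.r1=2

spurious: P1.r0=2 P1.r1=0

outcome vector order: (P1.r0,P1.r1)
SC: 3 outcomes — {<0 0>, <0 2>, <2 2>}
claimed∖SC = {<2 0>}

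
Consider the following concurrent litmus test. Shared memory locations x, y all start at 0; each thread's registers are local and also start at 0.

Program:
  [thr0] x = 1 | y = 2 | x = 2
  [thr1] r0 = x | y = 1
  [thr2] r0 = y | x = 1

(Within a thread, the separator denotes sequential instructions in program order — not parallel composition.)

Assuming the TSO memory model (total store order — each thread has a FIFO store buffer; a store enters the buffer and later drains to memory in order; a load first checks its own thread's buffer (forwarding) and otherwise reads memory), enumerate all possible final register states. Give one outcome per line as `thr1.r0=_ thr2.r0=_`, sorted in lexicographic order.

outcome vector order: (thr1.r0,thr2.r0)
|TSO outcomes| = 9

thr1.r0=0 thr2.r0=0
thr1.r0=0 thr2.r0=1
thr1.r0=0 thr2.r0=2
thr1.r0=1 thr2.r0=0
thr1.r0=1 thr2.r0=1
thr1.r0=1 thr2.r0=2
thr1.r0=2 thr2.r0=0
thr1.r0=2 thr2.r0=1
thr1.r0=2 thr2.r0=2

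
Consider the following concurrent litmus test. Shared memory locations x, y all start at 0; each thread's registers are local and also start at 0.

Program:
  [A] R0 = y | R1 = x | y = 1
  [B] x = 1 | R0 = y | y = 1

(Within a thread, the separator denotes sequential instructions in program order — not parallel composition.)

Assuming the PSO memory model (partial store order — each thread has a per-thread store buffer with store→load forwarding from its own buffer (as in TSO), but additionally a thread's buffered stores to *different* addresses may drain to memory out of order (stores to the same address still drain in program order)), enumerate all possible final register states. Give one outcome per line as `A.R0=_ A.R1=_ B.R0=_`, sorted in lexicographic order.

outcome vector order: (A.R0,A.R1,B.R0)
|PSO outcomes| = 6

A.R0=0 A.R1=0 B.R0=0
A.R0=0 A.R1=0 B.R0=1
A.R0=0 A.R1=1 B.R0=0
A.R0=0 A.R1=1 B.R0=1
A.R0=1 A.R1=0 B.R0=0
A.R0=1 A.R1=1 B.R0=0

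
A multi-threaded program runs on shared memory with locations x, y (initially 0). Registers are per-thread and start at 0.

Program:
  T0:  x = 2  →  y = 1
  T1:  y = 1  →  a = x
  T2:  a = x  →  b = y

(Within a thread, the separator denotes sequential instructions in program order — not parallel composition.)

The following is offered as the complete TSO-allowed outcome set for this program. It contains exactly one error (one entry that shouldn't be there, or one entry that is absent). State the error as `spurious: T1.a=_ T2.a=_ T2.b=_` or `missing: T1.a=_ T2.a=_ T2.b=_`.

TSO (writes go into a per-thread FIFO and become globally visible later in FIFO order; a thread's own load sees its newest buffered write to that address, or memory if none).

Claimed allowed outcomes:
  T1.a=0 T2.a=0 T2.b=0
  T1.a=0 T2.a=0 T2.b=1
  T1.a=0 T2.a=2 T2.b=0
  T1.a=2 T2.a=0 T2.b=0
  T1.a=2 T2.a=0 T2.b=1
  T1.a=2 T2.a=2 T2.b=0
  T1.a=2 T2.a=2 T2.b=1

outcome vector order: (T1.a,T2.a,T2.b)
[TSO] allowed = {(0,0,0), (0,0,1), (0,2,0), (0,2,1), (2,0,0), (2,0,1), (2,2,0), (2,2,1)}
TSO∖claimed = {(0,2,1)}

missing: T1.a=0 T2.a=2 T2.b=1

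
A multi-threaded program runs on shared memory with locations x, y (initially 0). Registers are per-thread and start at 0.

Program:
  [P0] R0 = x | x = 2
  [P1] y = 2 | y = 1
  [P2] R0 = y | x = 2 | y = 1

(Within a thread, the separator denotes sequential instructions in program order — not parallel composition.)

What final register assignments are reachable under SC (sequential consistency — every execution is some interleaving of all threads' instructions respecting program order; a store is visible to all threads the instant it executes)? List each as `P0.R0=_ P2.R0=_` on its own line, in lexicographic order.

outcome vector order: (P0.R0,P2.R0)
|SC outcomes| = 6

P0.R0=0 P2.R0=0
P0.R0=0 P2.R0=1
P0.R0=0 P2.R0=2
P0.R0=2 P2.R0=0
P0.R0=2 P2.R0=1
P0.R0=2 P2.R0=2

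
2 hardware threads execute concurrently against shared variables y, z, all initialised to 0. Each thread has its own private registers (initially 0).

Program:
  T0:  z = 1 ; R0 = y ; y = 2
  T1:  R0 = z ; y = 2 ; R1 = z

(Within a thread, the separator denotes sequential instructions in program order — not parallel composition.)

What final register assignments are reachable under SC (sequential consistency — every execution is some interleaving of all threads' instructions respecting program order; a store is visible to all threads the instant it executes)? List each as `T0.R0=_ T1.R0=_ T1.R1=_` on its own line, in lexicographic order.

outcome vector order: (T0.R0,T1.R0,T1.R1)
|SC outcomes| = 5

T0.R0=0 T1.R0=0 T1.R1=1
T0.R0=0 T1.R0=1 T1.R1=1
T0.R0=2 T1.R0=0 T1.R1=0
T0.R0=2 T1.R0=0 T1.R1=1
T0.R0=2 T1.R0=1 T1.R1=1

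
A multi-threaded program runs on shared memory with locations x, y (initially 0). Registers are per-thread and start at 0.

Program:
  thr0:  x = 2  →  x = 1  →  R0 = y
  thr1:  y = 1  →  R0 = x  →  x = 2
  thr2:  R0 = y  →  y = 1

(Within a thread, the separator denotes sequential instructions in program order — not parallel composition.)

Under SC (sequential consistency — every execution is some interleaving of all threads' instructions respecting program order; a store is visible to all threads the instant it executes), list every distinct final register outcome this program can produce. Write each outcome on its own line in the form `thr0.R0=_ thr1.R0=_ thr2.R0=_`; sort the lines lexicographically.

thr0.R0=0 thr1.R0=1 thr2.R0=0
thr0.R0=0 thr1.R0=1 thr2.R0=1
thr0.R0=1 thr1.R0=0 thr2.R0=0
thr0.R0=1 thr1.R0=0 thr2.R0=1
thr0.R0=1 thr1.R0=1 thr2.R0=0
thr0.R0=1 thr1.R0=1 thr2.R0=1
thr0.R0=1 thr1.R0=2 thr2.R0=0
thr0.R0=1 thr1.R0=2 thr2.R0=1

outcome vector order: (thr0.R0,thr1.R0,thr2.R0)
|SC outcomes| = 8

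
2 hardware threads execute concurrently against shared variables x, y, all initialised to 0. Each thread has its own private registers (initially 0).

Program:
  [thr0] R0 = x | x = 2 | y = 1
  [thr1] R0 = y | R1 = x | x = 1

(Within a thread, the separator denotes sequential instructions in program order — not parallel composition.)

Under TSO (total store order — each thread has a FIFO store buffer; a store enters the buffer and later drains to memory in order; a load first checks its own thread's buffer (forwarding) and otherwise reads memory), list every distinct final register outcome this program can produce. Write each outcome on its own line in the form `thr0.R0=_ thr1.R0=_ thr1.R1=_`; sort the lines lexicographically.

thr0.R0=0 thr1.R0=0 thr1.R1=0
thr0.R0=0 thr1.R0=0 thr1.R1=2
thr0.R0=0 thr1.R0=1 thr1.R1=2
thr0.R0=1 thr1.R0=0 thr1.R1=0

outcome vector order: (thr0.R0,thr1.R0,thr1.R1)
|TSO outcomes| = 4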